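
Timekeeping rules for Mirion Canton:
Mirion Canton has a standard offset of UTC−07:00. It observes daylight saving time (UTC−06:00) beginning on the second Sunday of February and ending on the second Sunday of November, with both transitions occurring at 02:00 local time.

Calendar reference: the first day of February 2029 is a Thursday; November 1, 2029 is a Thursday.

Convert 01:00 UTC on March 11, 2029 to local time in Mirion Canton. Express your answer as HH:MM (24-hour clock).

1 February 2029 is a Thursday, so the first Sunday is February 4 and the second is February 11.
1 November 2029 is a Thursday, so the first Sunday is November 4 and the second is November 11.
At the standard offset (UTC−07:00), 01:00 UTC − 7h = 18:00 Mirion Canton standard time (rolling into the previous day, 10 March 2029).
The standard-time date in Mirion Canton, March 10, 2029, falls between 11 February and 11 November, so daylight saving is in effect and Mirion Canton is at UTC−06:00.
01:00 UTC − 6h = 19:00 local (rolling into the previous day, 10 March 2029).

19:00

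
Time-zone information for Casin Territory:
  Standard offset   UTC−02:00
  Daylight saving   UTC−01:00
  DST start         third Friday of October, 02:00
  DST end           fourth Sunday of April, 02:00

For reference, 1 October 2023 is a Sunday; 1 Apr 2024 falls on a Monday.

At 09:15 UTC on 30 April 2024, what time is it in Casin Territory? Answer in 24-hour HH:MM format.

07:15

1 October 2023 is a Sunday, so the first Friday is October 6 and the third is October 20.
1 April 2024 is a Monday, so the first Sunday is April 7 and the fourth is April 28.
At the standard offset (UTC−02:00), 09:15 UTC − 2h = 07:15 Casin Territory standard time.
The standard-time date in Casin Territory, 30 April 2024, is outside the daylight-saving period (20 October 2023 – 28 April 2024), so Casin Territory is on standard time, UTC−02:00.
09:15 UTC − 2h = 07:15 local.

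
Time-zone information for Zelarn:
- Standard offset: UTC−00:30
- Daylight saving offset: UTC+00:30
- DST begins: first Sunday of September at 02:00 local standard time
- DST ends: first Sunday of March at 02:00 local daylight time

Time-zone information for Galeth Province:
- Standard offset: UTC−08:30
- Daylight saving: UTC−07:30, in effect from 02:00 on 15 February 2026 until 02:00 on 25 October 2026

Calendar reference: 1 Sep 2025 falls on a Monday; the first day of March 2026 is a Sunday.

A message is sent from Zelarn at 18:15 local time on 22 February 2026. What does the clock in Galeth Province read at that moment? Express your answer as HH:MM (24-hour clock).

1 September 2025 is a Monday, so the first Sunday is September 7.
1 March 2026 is a Sunday, so the first Sunday is March 1.
Daylight saving runs 7 September 2025 – 1 March 2026; 22 February 2026 is inside that window, so Zelarn is at UTC+00:30.
18:15 Zelarn − 0h30m = 17:45 UTC.
At the standard offset (UTC−08:30), 17:45 UTC − 8h30m = 09:15 Galeth Province standard time.
The standard-time date in Galeth Province, 22 February 2026, lies within the daylight-saving period (15 February – 25 October), so Galeth Province is on daylight time, UTC−07:30.
17:45 UTC − 7h30m = 10:15 Galeth Province.

10:15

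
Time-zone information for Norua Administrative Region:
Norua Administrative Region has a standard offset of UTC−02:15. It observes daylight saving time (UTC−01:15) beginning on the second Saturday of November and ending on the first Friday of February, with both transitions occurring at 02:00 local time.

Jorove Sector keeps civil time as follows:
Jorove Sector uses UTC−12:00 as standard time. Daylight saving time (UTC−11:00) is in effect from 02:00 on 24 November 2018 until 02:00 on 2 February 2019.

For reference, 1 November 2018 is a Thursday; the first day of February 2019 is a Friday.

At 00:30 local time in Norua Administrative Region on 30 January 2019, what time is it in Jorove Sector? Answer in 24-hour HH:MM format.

14:45

1 November 2018 is a Thursday, so the first Saturday is November 3 and the second is November 10.
1 February 2019 is a Friday, so the first Friday is February 1.
Daylight saving runs 10 November 2018 – 1 February 2019; 30 January 2019 is inside that window, so Norua Administrative Region is at UTC−01:15.
00:30 Norua Administrative Region + 1h15m = 01:45 UTC.
At the standard offset (UTC−12:00), 01:45 UTC − 12h = 13:45 Jorove Sector standard time (rolling into the previous day, 29 January 2019).
Daylight saving runs 24 November 2018 – 2 February 2019; the standard-time date in Jorove Sector, 29 January 2019, is inside that window, so Jorove Sector is at UTC−11:00.
01:45 UTC − 11h = 14:45 Jorove Sector (rolling into the previous day, 29 January 2019).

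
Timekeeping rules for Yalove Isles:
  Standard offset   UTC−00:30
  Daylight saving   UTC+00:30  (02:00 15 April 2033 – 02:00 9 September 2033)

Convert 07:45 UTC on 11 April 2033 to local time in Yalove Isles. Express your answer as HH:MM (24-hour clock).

At the standard offset (UTC−00:30), 07:45 UTC − 0h30m = 07:15 Yalove Isles standard time.
Daylight saving runs 15 April – 9 September; the standard-time date in Yalove Isles, 11 April 2033, is outside that window, so Yalove Isles is on standard time at UTC−00:30.
07:45 UTC − 0h30m = 07:15 local.

07:15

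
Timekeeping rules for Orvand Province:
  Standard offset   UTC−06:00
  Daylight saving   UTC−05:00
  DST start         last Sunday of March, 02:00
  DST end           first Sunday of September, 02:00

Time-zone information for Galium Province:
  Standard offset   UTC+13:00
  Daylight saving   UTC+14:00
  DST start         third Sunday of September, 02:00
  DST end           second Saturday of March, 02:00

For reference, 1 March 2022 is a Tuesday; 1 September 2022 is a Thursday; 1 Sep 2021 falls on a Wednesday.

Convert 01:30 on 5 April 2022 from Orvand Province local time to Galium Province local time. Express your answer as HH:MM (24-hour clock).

19:30

1 March 2022 is a Tuesday, so Sundays fall on 6, 13, 20, 27; the last is March 27.
1 September 2022 is a Thursday, so the first Sunday is September 4.
Daylight saving runs 27 March – 4 September; 5 April 2022 is inside that window, so Orvand Province is at UTC−05:00.
01:30 Orvand Province + 5h = 06:30 UTC.
1 September 2021 is a Wednesday, so the first Sunday is September 5 and the third is September 19.
1 March 2022 is a Tuesday, so the first Saturday is March 5 and the second is March 12.
At the standard offset (UTC+13:00), 06:30 UTC + 13h = 19:30 Galium Province standard time.
The standard-time date in Galium Province, 5 April 2022, does not fall between 19 September 2021 and 12 March 2022, so daylight saving is not in effect and Galium Province is at UTC+13:00.
06:30 UTC + 13h = 19:30 Galium Province.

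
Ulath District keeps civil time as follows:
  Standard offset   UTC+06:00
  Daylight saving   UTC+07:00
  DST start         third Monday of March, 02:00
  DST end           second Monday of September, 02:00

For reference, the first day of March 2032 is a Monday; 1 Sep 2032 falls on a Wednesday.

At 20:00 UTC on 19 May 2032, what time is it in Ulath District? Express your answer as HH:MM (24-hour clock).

1 March 2032 is a Monday, so the first Monday is March 1 and the third is March 15.
1 September 2032 is a Wednesday, so the first Monday is September 6 and the second is September 13.
At the standard offset (UTC+06:00), 20:00 UTC + 6h = 02:00 Ulath District standard time (rolling into the next day, 20 May 2032).
The standard-time date in Ulath District, 20 May 2032, lies within the daylight-saving period (15 March – 13 September), so Ulath District is on daylight time, UTC+07:00.
20:00 UTC + 7h = 03:00 local (rolling into the next day, 20 May 2032).

03:00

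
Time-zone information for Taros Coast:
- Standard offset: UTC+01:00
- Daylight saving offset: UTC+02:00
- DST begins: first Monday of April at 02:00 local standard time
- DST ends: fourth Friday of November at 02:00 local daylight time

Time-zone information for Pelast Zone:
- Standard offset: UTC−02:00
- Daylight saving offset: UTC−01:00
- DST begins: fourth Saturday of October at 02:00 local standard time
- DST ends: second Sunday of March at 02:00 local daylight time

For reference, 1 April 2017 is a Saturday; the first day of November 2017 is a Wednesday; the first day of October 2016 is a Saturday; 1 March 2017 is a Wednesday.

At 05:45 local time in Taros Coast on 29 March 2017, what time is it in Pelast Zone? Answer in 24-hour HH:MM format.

02:45

1 April 2017 is a Saturday, so the first Monday is April 3.
1 November 2017 is a Wednesday, so the first Friday is November 3 and the fourth is November 24.
Daylight saving runs 3 April – 24 November; 29 March 2017 is outside that window, so Taros Coast is on standard time at UTC+01:00.
05:45 Taros Coast − 1h = 04:45 UTC.
1 October 2016 is a Saturday, so the first Saturday is October 1 and the fourth is October 22.
1 March 2017 is a Wednesday, so the first Sunday is March 5 and the second is March 12.
At the standard offset (UTC−02:00), 04:45 UTC − 2h = 02:45 Pelast Zone standard time.
The standard-time date in Pelast Zone, 29 March 2017, does not fall between 22 October 2016 and 12 March 2017, so daylight saving is not in effect and Pelast Zone is at UTC−02:00.
04:45 UTC − 2h = 02:45 Pelast Zone.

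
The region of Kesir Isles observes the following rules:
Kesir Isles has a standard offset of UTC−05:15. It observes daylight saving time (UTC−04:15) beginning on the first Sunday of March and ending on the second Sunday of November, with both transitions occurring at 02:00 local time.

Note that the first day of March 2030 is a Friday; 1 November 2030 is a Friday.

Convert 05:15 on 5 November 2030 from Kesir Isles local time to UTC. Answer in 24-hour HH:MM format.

1 March 2030 is a Friday, so the first Sunday is March 3.
1 November 2030 is a Friday, so the first Sunday is November 3 and the second is November 10.
5 November 2030 lies within the daylight-saving period (3 March – 10 November), so Kesir Isles is on daylight time, UTC−04:15.
05:15 local + 4h15m = 09:30 UTC.

09:30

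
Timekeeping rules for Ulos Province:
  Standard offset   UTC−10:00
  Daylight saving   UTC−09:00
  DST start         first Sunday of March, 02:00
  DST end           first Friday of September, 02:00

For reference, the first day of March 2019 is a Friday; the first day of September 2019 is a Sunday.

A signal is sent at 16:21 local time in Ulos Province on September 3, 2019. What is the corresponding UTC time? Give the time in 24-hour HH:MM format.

01:21

1 March 2019 is a Friday, so the first Sunday is March 3.
1 September 2019 is a Sunday, so the first Friday is September 6.
September 3, 2019 falls between 3 March and 6 September, so daylight saving is in effect and Ulos Province is at UTC−09:00.
16:21 local + 9h = 01:21 UTC (rolling into the next day, 4 September 2019).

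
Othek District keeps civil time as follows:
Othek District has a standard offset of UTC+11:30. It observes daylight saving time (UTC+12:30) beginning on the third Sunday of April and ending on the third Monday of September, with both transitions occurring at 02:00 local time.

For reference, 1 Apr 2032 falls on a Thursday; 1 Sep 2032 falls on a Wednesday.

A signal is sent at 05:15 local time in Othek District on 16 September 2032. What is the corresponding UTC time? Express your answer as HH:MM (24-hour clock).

16:45

1 April 2032 is a Thursday, so the first Sunday is April 4 and the third is April 18.
1 September 2032 is a Wednesday, so the first Monday is September 6 and the third is September 20.
16 September 2032 lies within the daylight-saving period (18 April – 20 September), so Othek District is on daylight time, UTC+12:30.
05:15 local − 12h30m = 16:45 UTC (rolling into the previous day, 15 September 2032).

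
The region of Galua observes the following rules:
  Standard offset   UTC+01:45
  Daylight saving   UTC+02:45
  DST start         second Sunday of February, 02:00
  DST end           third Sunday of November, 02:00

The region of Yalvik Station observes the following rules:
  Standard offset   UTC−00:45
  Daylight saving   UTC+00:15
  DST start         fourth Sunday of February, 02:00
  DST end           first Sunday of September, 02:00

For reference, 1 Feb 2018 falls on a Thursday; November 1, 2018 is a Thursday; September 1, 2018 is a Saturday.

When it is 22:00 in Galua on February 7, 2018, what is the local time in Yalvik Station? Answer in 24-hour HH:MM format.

19:30

1 February 2018 is a Thursday, so the first Sunday is February 4 and the second is February 11.
1 November 2018 is a Thursday, so the first Sunday is November 4 and the third is November 18.
February 7, 2018 does not fall between 11 February and 18 November, so daylight saving is not in effect and Galua is at UTC+01:45.
22:00 Galua − 1h45m = 20:15 UTC.
1 February 2018 is a Thursday, so the first Sunday is February 4 and the fourth is February 25.
1 September 2018 is a Saturday, so the first Sunday is September 2.
At the standard offset (UTC−00:45), 20:15 UTC − 0h45m = 19:30 Yalvik Station standard time.
The standard-time date in Yalvik Station, February 7, 2018, does not fall between 25 February and 2 September, so daylight saving is not in effect and Yalvik Station is at UTC−00:45.
20:15 UTC − 0h45m = 19:30 Yalvik Station.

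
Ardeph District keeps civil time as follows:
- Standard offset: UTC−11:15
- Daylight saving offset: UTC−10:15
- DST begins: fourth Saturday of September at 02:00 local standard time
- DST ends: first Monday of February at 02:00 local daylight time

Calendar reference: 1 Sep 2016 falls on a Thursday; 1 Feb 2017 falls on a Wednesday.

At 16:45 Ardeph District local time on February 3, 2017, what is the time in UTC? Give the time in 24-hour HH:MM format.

1 September 2016 is a Thursday, so the first Saturday is September 3 and the fourth is September 24.
1 February 2017 is a Wednesday, so the first Monday is February 6.
February 3, 2017 falls between 24 September 2016 and 6 February 2017, so daylight saving is in effect and Ardeph District is at UTC−10:15.
16:45 local + 10h15m = 03:00 UTC (rolling into the next day, 4 February 2017).

03:00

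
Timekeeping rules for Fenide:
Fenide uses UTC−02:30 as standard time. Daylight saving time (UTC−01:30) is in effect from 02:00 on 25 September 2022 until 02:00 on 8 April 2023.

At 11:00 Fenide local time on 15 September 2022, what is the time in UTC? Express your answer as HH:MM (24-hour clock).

13:30

Daylight saving runs 25 September 2022 – 8 April 2023; 15 September 2022 is outside that window, so Fenide is on standard time at UTC−02:30.
11:00 local + 2h30m = 13:30 UTC.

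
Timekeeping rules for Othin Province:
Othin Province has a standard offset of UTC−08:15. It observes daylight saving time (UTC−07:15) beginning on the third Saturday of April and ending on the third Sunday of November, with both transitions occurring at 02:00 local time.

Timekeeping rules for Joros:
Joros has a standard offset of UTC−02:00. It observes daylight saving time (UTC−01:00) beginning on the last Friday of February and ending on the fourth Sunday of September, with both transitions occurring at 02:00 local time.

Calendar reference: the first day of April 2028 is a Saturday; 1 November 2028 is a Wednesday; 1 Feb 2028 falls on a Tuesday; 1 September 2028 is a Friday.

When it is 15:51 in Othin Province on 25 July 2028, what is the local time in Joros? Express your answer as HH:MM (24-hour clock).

22:06

1 April 2028 is a Saturday, so the first Saturday is April 1 and the third is April 15.
1 November 2028 is a Wednesday, so the first Sunday is November 5 and the third is November 19.
25 July 2028 falls between 15 April and 19 November, so daylight saving is in effect and Othin Province is at UTC−07:15.
15:51 Othin Province + 7h15m = 23:06 UTC.
1 February 2028 is a Tuesday, so Fridays fall on 4, 11, 18, 25; the last is February 25.
1 September 2028 is a Friday, so the first Sunday is September 3 and the fourth is September 24.
At the standard offset (UTC−02:00), 23:06 UTC − 2h = 21:06 Joros standard time.
The standard-time date in Joros, 25 July 2028, falls between 25 February and 24 September, so daylight saving is in effect and Joros is at UTC−01:00.
23:06 UTC − 1h = 22:06 Joros.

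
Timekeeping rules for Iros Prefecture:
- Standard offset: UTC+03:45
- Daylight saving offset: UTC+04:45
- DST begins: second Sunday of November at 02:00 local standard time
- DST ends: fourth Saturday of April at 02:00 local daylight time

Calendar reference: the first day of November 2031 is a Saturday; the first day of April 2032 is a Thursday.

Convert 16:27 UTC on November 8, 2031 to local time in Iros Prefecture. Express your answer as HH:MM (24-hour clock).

1 November 2031 is a Saturday, so the first Sunday is November 2 and the second is November 9.
1 April 2032 is a Thursday, so the first Saturday is April 3 and the fourth is April 24.
At the standard offset (UTC+03:45), 16:27 UTC + 3h45m = 20:12 Iros Prefecture standard time.
Daylight saving runs 9 November 2031 – 24 April 2032; the standard-time date in Iros Prefecture, November 8, 2031, is outside that window, so Iros Prefecture is on standard time at UTC+03:45.
16:27 UTC + 3h45m = 20:12 local.

20:12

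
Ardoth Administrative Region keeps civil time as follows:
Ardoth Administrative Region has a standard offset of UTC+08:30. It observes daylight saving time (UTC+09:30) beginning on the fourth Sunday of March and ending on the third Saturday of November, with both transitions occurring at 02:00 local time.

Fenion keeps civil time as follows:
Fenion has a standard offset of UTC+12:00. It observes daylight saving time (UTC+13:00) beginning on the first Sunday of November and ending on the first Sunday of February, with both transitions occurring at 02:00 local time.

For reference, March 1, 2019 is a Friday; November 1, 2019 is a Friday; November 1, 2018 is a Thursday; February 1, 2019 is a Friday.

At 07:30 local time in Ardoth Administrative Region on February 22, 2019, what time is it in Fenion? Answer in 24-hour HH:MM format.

1 March 2019 is a Friday, so the first Sunday is March 3 and the fourth is March 24.
1 November 2019 is a Friday, so the first Saturday is November 2 and the third is November 16.
February 22, 2019 is outside the daylight-saving period (24 March – 16 November), so Ardoth Administrative Region is on standard time, UTC+08:30.
07:30 Ardoth Administrative Region − 8h30m = 23:00 UTC (rolling into the previous day, 21 February 2019).
1 November 2018 is a Thursday, so the first Sunday is November 4.
1 February 2019 is a Friday, so the first Sunday is February 3.
At the standard offset (UTC+12:00), 23:00 UTC + 12h = 11:00 Fenion standard time (rolling into the next day, 22 February 2019).
The standard-time date in Fenion, February 22, 2019, is outside the daylight-saving period (4 November 2018 – 3 February 2019), so Fenion is on standard time, UTC+12:00.
23:00 UTC + 12h = 11:00 Fenion (rolling into the next day, 22 February 2019).

11:00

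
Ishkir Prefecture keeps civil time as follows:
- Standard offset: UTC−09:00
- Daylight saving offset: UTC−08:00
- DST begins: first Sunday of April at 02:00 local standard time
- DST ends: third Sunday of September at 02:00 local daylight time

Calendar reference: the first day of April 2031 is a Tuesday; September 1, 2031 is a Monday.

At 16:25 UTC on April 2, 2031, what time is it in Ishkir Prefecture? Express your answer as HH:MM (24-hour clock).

07:25

1 April 2031 is a Tuesday, so the first Sunday is April 6.
1 September 2031 is a Monday, so the first Sunday is September 7 and the third is September 21.
At the standard offset (UTC−09:00), 16:25 UTC − 9h = 07:25 Ishkir Prefecture standard time.
The standard-time date in Ishkir Prefecture, April 2, 2031, is outside the daylight-saving period (6 April – 21 September), so Ishkir Prefecture is on standard time, UTC−09:00.
16:25 UTC − 9h = 07:25 local.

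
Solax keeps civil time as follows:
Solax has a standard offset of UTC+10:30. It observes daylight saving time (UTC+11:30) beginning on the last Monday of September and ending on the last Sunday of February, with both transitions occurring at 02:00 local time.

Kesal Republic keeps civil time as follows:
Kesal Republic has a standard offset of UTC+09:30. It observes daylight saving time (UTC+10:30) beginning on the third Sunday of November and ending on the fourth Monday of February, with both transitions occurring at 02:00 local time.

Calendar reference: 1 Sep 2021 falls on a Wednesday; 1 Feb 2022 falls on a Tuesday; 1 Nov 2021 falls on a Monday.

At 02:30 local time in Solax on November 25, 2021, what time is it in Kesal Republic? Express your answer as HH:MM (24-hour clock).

1 September 2021 is a Wednesday, so Mondays fall on 6, 13, 20, 27; the last is September 27.
1 February 2022 is a Tuesday, so Sundays fall on 6, 13, 20, 27; the last is February 27.
Daylight saving runs 27 September 2021 – 27 February 2022; November 25, 2021 is inside that window, so Solax is at UTC+11:30.
02:30 Solax − 11h30m = 15:00 UTC (rolling into the previous day, 24 November 2021).
1 November 2021 is a Monday, so the first Sunday is November 7 and the third is November 21.
1 February 2022 is a Tuesday, so the first Monday is February 7 and the fourth is February 28.
At the standard offset (UTC+09:30), 15:00 UTC + 9h30m = 00:30 Kesal Republic standard time (rolling into the next day, 25 November 2021).
The standard-time date in Kesal Republic, November 25, 2021, falls between 21 November 2021 and 28 February 2022, so daylight saving is in effect and Kesal Republic is at UTC+10:30.
15:00 UTC + 10h30m = 01:30 Kesal Republic (rolling into the next day, 25 November 2021).

01:30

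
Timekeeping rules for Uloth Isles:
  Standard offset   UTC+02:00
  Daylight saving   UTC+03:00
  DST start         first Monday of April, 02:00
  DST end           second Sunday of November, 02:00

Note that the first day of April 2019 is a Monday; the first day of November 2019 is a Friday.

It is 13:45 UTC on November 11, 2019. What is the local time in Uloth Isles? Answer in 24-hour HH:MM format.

15:45

1 April 2019 is a Monday, so the first Monday is April 1.
1 November 2019 is a Friday, so the first Sunday is November 3 and the second is November 10.
At the standard offset (UTC+02:00), 13:45 UTC + 2h = 15:45 Uloth Isles standard time.
Daylight saving runs 1 April – 10 November; the standard-time date in Uloth Isles, November 11, 2019, is outside that window, so Uloth Isles is on standard time at UTC+02:00.
13:45 UTC + 2h = 15:45 local.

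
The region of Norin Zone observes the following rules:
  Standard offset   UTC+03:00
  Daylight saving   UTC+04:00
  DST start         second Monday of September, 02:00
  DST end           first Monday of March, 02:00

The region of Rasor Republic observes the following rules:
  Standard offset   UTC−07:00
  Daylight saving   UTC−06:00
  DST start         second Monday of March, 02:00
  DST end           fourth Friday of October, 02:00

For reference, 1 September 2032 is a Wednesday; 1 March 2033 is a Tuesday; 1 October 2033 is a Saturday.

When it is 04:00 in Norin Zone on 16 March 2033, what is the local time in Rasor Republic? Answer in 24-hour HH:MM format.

19:00

1 September 2032 is a Wednesday, so the first Monday is September 6 and the second is September 13.
1 March 2033 is a Tuesday, so the first Monday is March 7.
16 March 2033 does not fall between 13 September 2032 and 7 March 2033, so daylight saving is not in effect and Norin Zone is at UTC+03:00.
04:00 Norin Zone − 3h = 01:00 UTC.
1 March 2033 is a Tuesday, so the first Monday is March 7 and the second is March 14.
1 October 2033 is a Saturday, so the first Friday is October 7 and the fourth is October 28.
At the standard offset (UTC−07:00), 01:00 UTC − 7h = 18:00 Rasor Republic standard time (rolling into the previous day, 15 March 2033).
The standard-time date in Rasor Republic, 15 March 2033, lies within the daylight-saving period (14 March – 28 October), so Rasor Republic is on daylight time, UTC−06:00.
01:00 UTC − 6h = 19:00 Rasor Republic (rolling into the previous day, 15 March 2033).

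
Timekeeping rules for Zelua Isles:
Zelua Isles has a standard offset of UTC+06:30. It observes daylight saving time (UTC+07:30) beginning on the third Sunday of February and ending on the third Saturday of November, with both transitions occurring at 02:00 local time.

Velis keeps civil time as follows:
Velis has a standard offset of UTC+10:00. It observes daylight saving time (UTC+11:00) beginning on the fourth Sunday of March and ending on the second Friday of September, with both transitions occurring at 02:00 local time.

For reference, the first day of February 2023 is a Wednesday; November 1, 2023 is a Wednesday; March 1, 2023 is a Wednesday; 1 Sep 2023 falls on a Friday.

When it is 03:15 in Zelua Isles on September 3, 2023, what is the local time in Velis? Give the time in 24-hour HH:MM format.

1 February 2023 is a Wednesday, so the first Sunday is February 5 and the third is February 19.
1 November 2023 is a Wednesday, so the first Saturday is November 4 and the third is November 18.
September 3, 2023 falls between 19 February and 18 November, so daylight saving is in effect and Zelua Isles is at UTC+07:30.
03:15 Zelua Isles − 7h30m = 19:45 UTC (rolling into the previous day, 2 September 2023).
1 March 2023 is a Wednesday, so the first Sunday is March 5 and the fourth is March 26.
1 September 2023 is a Friday, so the first Friday is September 1 and the second is September 8.
At the standard offset (UTC+10:00), 19:45 UTC + 10h = 05:45 Velis standard time (rolling into the next day, 3 September 2023).
Daylight saving runs 26 March – 8 September; the standard-time date in Velis, September 3, 2023, is inside that window, so Velis is at UTC+11:00.
19:45 UTC + 11h = 06:45 Velis (rolling into the next day, 3 September 2023).

06:45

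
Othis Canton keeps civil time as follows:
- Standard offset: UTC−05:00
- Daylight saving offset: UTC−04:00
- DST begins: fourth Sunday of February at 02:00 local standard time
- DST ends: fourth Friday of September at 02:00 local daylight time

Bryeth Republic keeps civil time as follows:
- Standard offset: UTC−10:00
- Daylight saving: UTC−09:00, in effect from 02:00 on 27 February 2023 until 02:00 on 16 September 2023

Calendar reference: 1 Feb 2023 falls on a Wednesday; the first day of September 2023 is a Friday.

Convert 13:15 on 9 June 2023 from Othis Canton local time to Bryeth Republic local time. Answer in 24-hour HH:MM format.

1 February 2023 is a Wednesday, so the first Sunday is February 5 and the fourth is February 26.
1 September 2023 is a Friday, so the first Friday is September 1 and the fourth is September 22.
9 June 2023 falls between 26 February and 22 September, so daylight saving is in effect and Othis Canton is at UTC−04:00.
13:15 Othis Canton + 4h = 17:15 UTC.
At the standard offset (UTC−10:00), 17:15 UTC − 10h = 07:15 Bryeth Republic standard time.
Daylight saving runs 27 February – 16 September; the standard-time date in Bryeth Republic, 9 June 2023, is inside that window, so Bryeth Republic is at UTC−09:00.
17:15 UTC − 9h = 08:15 Bryeth Republic.

08:15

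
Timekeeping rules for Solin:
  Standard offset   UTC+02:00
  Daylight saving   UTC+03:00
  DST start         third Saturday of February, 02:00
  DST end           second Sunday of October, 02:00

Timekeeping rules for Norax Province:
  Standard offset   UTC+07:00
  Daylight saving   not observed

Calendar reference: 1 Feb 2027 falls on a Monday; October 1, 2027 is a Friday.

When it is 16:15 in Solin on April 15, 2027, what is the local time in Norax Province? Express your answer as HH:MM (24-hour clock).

1 February 2027 is a Monday, so the first Saturday is February 6 and the third is February 20.
1 October 2027 is a Friday, so the first Sunday is October 3 and the second is October 10.
April 15, 2027 falls between 20 February and 10 October, so daylight saving is in effect and Solin is at UTC+03:00.
16:15 Solin − 3h = 13:15 UTC.
Norax Province has no daylight saving, so its offset is UTC+07:00 year-round.
13:15 UTC + 7h = 20:15 Norax Province.

20:15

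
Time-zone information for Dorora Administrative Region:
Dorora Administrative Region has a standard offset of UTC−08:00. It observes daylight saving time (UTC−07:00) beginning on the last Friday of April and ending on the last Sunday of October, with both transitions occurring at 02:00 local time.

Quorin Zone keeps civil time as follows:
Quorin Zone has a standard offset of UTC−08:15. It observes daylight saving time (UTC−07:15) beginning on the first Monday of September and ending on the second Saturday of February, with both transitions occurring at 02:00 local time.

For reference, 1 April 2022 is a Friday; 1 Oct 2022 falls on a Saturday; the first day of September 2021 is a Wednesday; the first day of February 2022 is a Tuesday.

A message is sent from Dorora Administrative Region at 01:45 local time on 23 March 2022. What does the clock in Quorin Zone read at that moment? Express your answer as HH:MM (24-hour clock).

1 April 2022 is a Friday, so Fridays fall on 1, 8, 15, 22, 29; the last is April 29.
1 October 2022 is a Saturday, so Sundays fall on 2, 9, 16, 23, 30; the last is October 30.
Daylight saving runs 29 April – 30 October; 23 March 2022 is outside that window, so Dorora Administrative Region is on standard time at UTC−08:00.
01:45 Dorora Administrative Region + 8h = 09:45 UTC.
1 September 2021 is a Wednesday, so the first Monday is September 6.
1 February 2022 is a Tuesday, so the first Saturday is February 5 and the second is February 12.
At the standard offset (UTC−08:15), 09:45 UTC − 8h15m = 01:30 Quorin Zone standard time.
The standard-time date in Quorin Zone, 23 March 2022, is outside the daylight-saving period (6 September 2021 – 12 February 2022), so Quorin Zone is on standard time, UTC−08:15.
09:45 UTC − 8h15m = 01:30 Quorin Zone.

01:30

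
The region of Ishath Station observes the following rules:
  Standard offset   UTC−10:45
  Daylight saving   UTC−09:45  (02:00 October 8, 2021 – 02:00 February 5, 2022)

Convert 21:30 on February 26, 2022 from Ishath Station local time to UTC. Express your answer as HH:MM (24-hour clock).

08:15

Daylight saving runs 8 October 2021 – 5 February 2022; February 26, 2022 is outside that window, so Ishath Station is on standard time at UTC−10:45.
21:30 local + 10h45m = 08:15 UTC (rolling into the next day, 27 February 2022).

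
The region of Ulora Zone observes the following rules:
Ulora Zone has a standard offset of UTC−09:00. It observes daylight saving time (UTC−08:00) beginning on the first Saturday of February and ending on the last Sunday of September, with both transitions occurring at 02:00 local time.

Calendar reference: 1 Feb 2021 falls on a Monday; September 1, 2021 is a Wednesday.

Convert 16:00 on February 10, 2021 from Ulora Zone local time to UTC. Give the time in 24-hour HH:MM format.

1 February 2021 is a Monday, so the first Saturday is February 6.
1 September 2021 is a Wednesday, so Sundays fall on 5, 12, 19, 26; the last is September 26.
Daylight saving runs 6 February – 26 September; February 10, 2021 is inside that window, so Ulora Zone is at UTC−08:00.
16:00 local + 8h = 00:00 UTC (rolling into the next day, 11 February 2021).

00:00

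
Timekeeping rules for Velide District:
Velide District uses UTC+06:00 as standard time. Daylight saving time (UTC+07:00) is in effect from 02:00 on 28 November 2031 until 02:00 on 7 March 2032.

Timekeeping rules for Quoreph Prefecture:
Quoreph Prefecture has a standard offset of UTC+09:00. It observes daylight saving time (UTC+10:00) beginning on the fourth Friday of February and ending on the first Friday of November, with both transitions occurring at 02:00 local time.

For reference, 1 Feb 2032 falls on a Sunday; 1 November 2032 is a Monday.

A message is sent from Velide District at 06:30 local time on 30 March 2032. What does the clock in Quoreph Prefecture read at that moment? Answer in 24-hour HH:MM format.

30 March 2032 does not fall between 28 November 2031 and 7 March 2032, so daylight saving is not in effect and Velide District is at UTC+06:00.
06:30 Velide District − 6h = 00:30 UTC.
1 February 2032 is a Sunday, so the first Friday is February 6 and the fourth is February 27.
1 November 2032 is a Monday, so the first Friday is November 5.
At the standard offset (UTC+09:00), 00:30 UTC + 9h = 09:30 Quoreph Prefecture standard time.
Daylight saving runs 27 February – 5 November; the standard-time date in Quoreph Prefecture, 30 March 2032, is inside that window, so Quoreph Prefecture is at UTC+10:00.
00:30 UTC + 10h = 10:30 Quoreph Prefecture.

10:30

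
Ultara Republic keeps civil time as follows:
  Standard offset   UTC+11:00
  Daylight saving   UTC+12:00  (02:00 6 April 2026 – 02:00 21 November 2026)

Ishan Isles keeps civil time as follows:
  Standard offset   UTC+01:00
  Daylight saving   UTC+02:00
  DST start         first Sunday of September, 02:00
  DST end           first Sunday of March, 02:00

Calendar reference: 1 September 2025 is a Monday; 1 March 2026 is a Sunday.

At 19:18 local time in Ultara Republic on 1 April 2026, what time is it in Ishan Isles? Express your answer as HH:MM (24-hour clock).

Daylight saving runs 6 April – 21 November; 1 April 2026 is outside that window, so Ultara Republic is on standard time at UTC+11:00.
19:18 Ultara Republic − 11h = 08:18 UTC.
1 September 2025 is a Monday, so the first Sunday is September 7.
1 March 2026 is a Sunday, so the first Sunday is March 1.
At the standard offset (UTC+01:00), 08:18 UTC + 1h = 09:18 Ishan Isles standard time.
The standard-time date in Ishan Isles, 1 April 2026, is outside the daylight-saving period (7 September 2025 – 1 March 2026), so Ishan Isles is on standard time, UTC+01:00.
08:18 UTC + 1h = 09:18 Ishan Isles.

09:18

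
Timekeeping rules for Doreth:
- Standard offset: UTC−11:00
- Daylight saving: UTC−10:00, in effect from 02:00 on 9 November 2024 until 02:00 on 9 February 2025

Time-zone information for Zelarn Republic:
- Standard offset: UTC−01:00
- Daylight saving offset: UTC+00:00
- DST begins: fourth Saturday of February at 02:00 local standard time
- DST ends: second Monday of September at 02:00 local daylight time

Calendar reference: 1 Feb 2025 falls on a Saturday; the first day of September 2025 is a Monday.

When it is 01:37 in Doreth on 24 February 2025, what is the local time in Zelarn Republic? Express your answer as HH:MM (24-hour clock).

24 February 2025 is outside the daylight-saving period (9 November 2024 – 9 February 2025), so Doreth is on standard time, UTC−11:00.
01:37 Doreth + 11h = 12:37 UTC.
1 February 2025 is a Saturday, so the first Saturday is February 1 and the fourth is February 22.
1 September 2025 is a Monday, so the first Monday is September 1 and the second is September 8.
At the standard offset (UTC−01:00), 12:37 UTC − 1h = 11:37 Zelarn Republic standard time.
The standard-time date in Zelarn Republic, 24 February 2025, lies within the daylight-saving period (22 February – 8 September), so Zelarn Republic is on daylight time, UTC+00:00.
12:37 UTC + 0h = 12:37 Zelarn Republic.

12:37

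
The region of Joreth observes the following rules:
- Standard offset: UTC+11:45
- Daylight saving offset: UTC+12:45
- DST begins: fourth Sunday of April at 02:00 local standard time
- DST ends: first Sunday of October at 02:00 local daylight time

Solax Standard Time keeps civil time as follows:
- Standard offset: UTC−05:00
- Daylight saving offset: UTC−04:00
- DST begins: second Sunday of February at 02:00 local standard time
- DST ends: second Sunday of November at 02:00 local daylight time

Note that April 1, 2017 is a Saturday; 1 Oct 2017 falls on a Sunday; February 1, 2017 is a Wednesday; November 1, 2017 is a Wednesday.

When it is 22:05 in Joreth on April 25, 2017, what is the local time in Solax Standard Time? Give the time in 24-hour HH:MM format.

1 April 2017 is a Saturday, so the first Sunday is April 2 and the fourth is April 23.
1 October 2017 is a Sunday, so the first Sunday is October 1.
April 25, 2017 falls between 23 April and 1 October, so daylight saving is in effect and Joreth is at UTC+12:45.
22:05 Joreth − 12h45m = 09:20 UTC.
1 February 2017 is a Wednesday, so the first Sunday is February 5 and the second is February 12.
1 November 2017 is a Wednesday, so the first Sunday is November 5 and the second is November 12.
At the standard offset (UTC−05:00), 09:20 UTC − 5h = 04:20 Solax Standard Time standard time.
The standard-time date in Solax Standard Time, April 25, 2017, falls between 12 February and 12 November, so daylight saving is in effect and Solax Standard Time is at UTC−04:00.
09:20 UTC − 4h = 05:20 Solax Standard Time.

05:20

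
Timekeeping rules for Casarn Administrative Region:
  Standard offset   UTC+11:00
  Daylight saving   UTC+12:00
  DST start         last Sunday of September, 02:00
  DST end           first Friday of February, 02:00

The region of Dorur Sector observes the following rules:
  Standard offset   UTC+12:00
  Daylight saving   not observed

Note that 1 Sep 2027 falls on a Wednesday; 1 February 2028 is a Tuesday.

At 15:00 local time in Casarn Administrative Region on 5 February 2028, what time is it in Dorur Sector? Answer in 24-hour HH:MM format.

1 September 2027 is a Wednesday, so Sundays fall on 5, 12, 19, 26; the last is September 26.
1 February 2028 is a Tuesday, so the first Friday is February 4.
5 February 2028 is outside the daylight-saving period (26 September 2027 – 4 February 2028), so Casarn Administrative Region is on standard time, UTC+11:00.
15:00 Casarn Administrative Region − 11h = 04:00 UTC.
Dorur Sector has no daylight saving, so its offset is UTC+12:00 year-round.
04:00 UTC + 12h = 16:00 Dorur Sector.

16:00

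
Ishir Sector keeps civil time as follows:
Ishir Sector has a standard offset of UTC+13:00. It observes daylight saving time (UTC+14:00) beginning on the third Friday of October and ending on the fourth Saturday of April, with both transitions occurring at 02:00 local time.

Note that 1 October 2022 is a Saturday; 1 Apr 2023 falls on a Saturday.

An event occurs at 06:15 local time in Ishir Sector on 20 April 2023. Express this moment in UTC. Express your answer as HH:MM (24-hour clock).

16:15

1 October 2022 is a Saturday, so the first Friday is October 7 and the third is October 21.
1 April 2023 is a Saturday, so the first Saturday is April 1 and the fourth is April 22.
Daylight saving runs 21 October 2022 – 22 April 2023; 20 April 2023 is inside that window, so Ishir Sector is at UTC+14:00.
06:15 local − 14h = 16:15 UTC (rolling into the previous day, 19 April 2023).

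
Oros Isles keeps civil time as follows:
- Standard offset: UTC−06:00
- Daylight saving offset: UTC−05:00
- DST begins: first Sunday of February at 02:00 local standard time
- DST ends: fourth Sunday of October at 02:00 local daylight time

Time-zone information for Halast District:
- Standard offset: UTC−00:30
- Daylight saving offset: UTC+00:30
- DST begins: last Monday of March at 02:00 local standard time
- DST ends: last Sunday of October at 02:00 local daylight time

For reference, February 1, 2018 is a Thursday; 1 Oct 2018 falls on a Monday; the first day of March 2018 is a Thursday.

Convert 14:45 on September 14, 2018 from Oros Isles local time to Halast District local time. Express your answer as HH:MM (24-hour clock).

20:15

1 February 2018 is a Thursday, so the first Sunday is February 4.
1 October 2018 is a Monday, so the first Sunday is October 7 and the fourth is October 28.
September 14, 2018 falls between 4 February and 28 October, so daylight saving is in effect and Oros Isles is at UTC−05:00.
14:45 Oros Isles + 5h = 19:45 UTC.
1 March 2018 is a Thursday, so Mondays fall on 5, 12, 19, 26; the last is March 26.
1 October 2018 is a Monday, so Sundays fall on 7, 14, 21, 28; the last is October 28.
At the standard offset (UTC−00:30), 19:45 UTC − 0h30m = 19:15 Halast District standard time.
Daylight saving runs 26 March – 28 October; the standard-time date in Halast District, September 14, 2018, is inside that window, so Halast District is at UTC+00:30.
19:45 UTC + 0h30m = 20:15 Halast District.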